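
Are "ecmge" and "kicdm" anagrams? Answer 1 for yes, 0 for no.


Strings: "ecmge", "kicdm"
Sorted first:  ceegm
Sorted second: cdikm
Differ at position 1: 'e' vs 'd' => not anagrams

0


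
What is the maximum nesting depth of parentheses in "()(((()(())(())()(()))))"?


Input: "()(((()(())(())()(()))))"
Tracking depth:
  Position 0 '(': depth becomes 1
  Position 1 ')': depth becomes 0
  Position 2 '(': depth becomes 1
  Position 3 '(': depth becomes 2
  Position 4 '(': depth becomes 3
  Position 5 '(': depth becomes 4
  Position 6 ')': depth becomes 3
  Position 7 '(': depth becomes 4
  Position 8 '(': depth becomes 5
  Position 9 ')': depth becomes 4
  Position 10 ')': depth becomes 3
  Position 11 '(': depth becomes 4
  Position 12 '(': depth becomes 5
  Position 13 ')': depth becomes 4
  Position 14 ')': depth becomes 3
  Position 15 '(': depth becomes 4
  Position 16 ')': depth becomes 3
  Position 17 '(': depth becomes 4
  Position 18 '(': depth becomes 5
  Position 19 ')': depth becomes 4
  Position 20 ')': depth becomes 3
  Position 21 ')': depth becomes 2
  Position 22 ')': depth becomes 1
  Position 23 ')': depth becomes 0
Maximum depth reached: 5

5


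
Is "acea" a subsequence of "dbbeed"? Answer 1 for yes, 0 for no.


Check if "acea" is a subsequence of "dbbeed"
Greedy scan:
  Position 0 ('d'): no match needed
  Position 1 ('b'): no match needed
  Position 2 ('b'): no match needed
  Position 3 ('e'): no match needed
  Position 4 ('e'): no match needed
  Position 5 ('d'): no match needed
Only matched 0/4 characters => not a subsequence

0


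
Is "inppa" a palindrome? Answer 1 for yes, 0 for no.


Input: inppa
Reversed: appni
  Compare pos 0 ('i') with pos 4 ('a'): MISMATCH
  Compare pos 1 ('n') with pos 3 ('p'): MISMATCH
Result: not a palindrome

0


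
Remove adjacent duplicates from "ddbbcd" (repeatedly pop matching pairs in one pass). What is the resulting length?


Input: ddbbcd
Stack-based adjacent duplicate removal:
  Read 'd': push. Stack: d
  Read 'd': matches stack top 'd' => pop. Stack: (empty)
  Read 'b': push. Stack: b
  Read 'b': matches stack top 'b' => pop. Stack: (empty)
  Read 'c': push. Stack: c
  Read 'd': push. Stack: cd
Final stack: "cd" (length 2)

2


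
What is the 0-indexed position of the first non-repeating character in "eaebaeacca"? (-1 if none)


Input: eaebaeacca
Character frequencies:
  'a': 4
  'b': 1
  'c': 2
  'e': 3
Scanning left to right for freq == 1:
  Position 0 ('e'): freq=3, skip
  Position 1 ('a'): freq=4, skip
  Position 2 ('e'): freq=3, skip
  Position 3 ('b'): unique! => answer = 3

3


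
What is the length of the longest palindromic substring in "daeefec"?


Input: "daeefec"
Checking substrings for palindromes:
  [3:6] "efe" (len 3) => palindrome
  [2:4] "ee" (len 2) => palindrome
Longest palindromic substring: "efe" with length 3

3


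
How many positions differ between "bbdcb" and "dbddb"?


Comparing "bbdcb" and "dbddb" position by position:
  Position 0: 'b' vs 'd' => DIFFER
  Position 1: 'b' vs 'b' => same
  Position 2: 'd' vs 'd' => same
  Position 3: 'c' vs 'd' => DIFFER
  Position 4: 'b' vs 'b' => same
Positions that differ: 2

2


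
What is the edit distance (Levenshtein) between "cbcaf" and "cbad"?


Computing edit distance: "cbcaf" -> "cbad"
DP table:
           c    b    a    d
      0    1    2    3    4
  c   1    0    1    2    3
  b   2    1    0    1    2
  c   3    2    1    1    2
  a   4    3    2    1    2
  f   5    4    3    2    2
Edit distance = dp[5][4] = 2

2


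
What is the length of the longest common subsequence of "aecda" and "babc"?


LCS of "aecda" and "babc"
DP table:
           b    a    b    c
      0    0    0    0    0
  a   0    0    1    1    1
  e   0    0    1    1    1
  c   0    0    1    1    2
  d   0    0    1    1    2
  a   0    0    1    1    2
LCS length = dp[5][4] = 2

2


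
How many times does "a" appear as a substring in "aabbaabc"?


Searching for "a" in "aabbaabc"
Scanning each position:
  Position 0: "a" => MATCH
  Position 1: "a" => MATCH
  Position 2: "b" => no
  Position 3: "b" => no
  Position 4: "a" => MATCH
  Position 5: "a" => MATCH
  Position 6: "b" => no
  Position 7: "c" => no
Total occurrences: 4

4


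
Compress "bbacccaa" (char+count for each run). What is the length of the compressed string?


Input: bbacccaa
Runs:
  'b' x 2 => "b2"
  'a' x 1 => "a1"
  'c' x 3 => "c3"
  'a' x 2 => "a2"
Compressed: "b2a1c3a2"
Compressed length: 8

8


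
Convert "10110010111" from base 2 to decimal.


Input: "10110010111" in base 2
Positional expansion:
  Digit '1' (value 1) x 2^10 = 1024
  Digit '0' (value 0) x 2^9 = 0
  Digit '1' (value 1) x 2^8 = 256
  Digit '1' (value 1) x 2^7 = 128
  Digit '0' (value 0) x 2^6 = 0
  Digit '0' (value 0) x 2^5 = 0
  Digit '1' (value 1) x 2^4 = 16
  Digit '0' (value 0) x 2^3 = 0
  Digit '1' (value 1) x 2^2 = 4
  Digit '1' (value 1) x 2^1 = 2
  Digit '1' (value 1) x 2^0 = 1
Sum = 1431

1431


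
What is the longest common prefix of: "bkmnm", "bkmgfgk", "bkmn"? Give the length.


Words: bkmnm, bkmgfgk, bkmn
  Position 0: all 'b' => match
  Position 1: all 'k' => match
  Position 2: all 'm' => match
  Position 3: ('n', 'g', 'n') => mismatch, stop
LCP = "bkm" (length 3)

3


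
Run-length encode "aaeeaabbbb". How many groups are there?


Input: aaeeaabbbb
Scanning for consecutive runs:
  Group 1: 'a' x 2 (positions 0-1)
  Group 2: 'e' x 2 (positions 2-3)
  Group 3: 'a' x 2 (positions 4-5)
  Group 4: 'b' x 4 (positions 6-9)
Total groups: 4

4


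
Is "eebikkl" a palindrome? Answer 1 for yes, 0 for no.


Input: eebikkl
Reversed: lkkibee
  Compare pos 0 ('e') with pos 6 ('l'): MISMATCH
  Compare pos 1 ('e') with pos 5 ('k'): MISMATCH
  Compare pos 2 ('b') with pos 4 ('k'): MISMATCH
Result: not a palindrome

0


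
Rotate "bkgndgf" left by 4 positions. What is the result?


Input: "bkgndgf", rotate left by 4
First 4 characters: "bkgn"
Remaining characters: "dgf"
Concatenate remaining + first: "dgf" + "bkgn" = "dgfbkgn"

dgfbkgn


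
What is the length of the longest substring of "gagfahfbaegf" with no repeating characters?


Input: "gagfahfbaegf"
Sliding window (track last position of each char):
  Position 0 ('g'): window [0,0] length 1 -- new best
  Position 1 ('a'): window [0,1] length 2 -- new best
  Position 2 ('g'): repeat (last at 0), move window start to 1
  Position 2 ('g'): window [1,2] length 2
  Position 3 ('f'): window [1,3] length 3 -- new best
  Position 4 ('a'): repeat (last at 1), move window start to 2
  Position 4 ('a'): window [2,4] length 3
  Position 5 ('h'): window [2,5] length 4 -- new best
  Position 6 ('f'): repeat (last at 3), move window start to 4
  Position 6 ('f'): window [4,6] length 3
  Position 7 ('b'): window [4,7] length 4
  Position 8 ('a'): repeat (last at 4), move window start to 5
  Position 8 ('a'): window [5,8] length 4
  Position 9 ('e'): window [5,9] length 5 -- new best
  Position 10 ('g'): window [5,10] length 6 -- new best
  Position 11 ('f'): repeat (last at 6), move window start to 7
  Position 11 ('f'): window [7,11] length 5
Longest substring with no repeats: "hfbaeg" with length 6

6


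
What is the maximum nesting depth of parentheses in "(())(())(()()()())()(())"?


Input: "(())(())(()()()())()(())"
Tracking depth:
  Position 0 '(': depth becomes 1
  Position 1 '(': depth becomes 2
  Position 2 ')': depth becomes 1
  Position 3 ')': depth becomes 0
  Position 4 '(': depth becomes 1
  Position 5 '(': depth becomes 2
  Position 6 ')': depth becomes 1
  Position 7 ')': depth becomes 0
  Position 8 '(': depth becomes 1
  Position 9 '(': depth becomes 2
  Position 10 ')': depth becomes 1
  Position 11 '(': depth becomes 2
  Position 12 ')': depth becomes 1
  Position 13 '(': depth becomes 2
  Position 14 ')': depth becomes 1
  Position 15 '(': depth becomes 2
  Position 16 ')': depth becomes 1
  Position 17 ')': depth becomes 0
  Position 18 '(': depth becomes 1
  Position 19 ')': depth becomes 0
  Position 20 '(': depth becomes 1
  Position 21 '(': depth becomes 2
  Position 22 ')': depth becomes 1
  Position 23 ')': depth becomes 0
Maximum depth reached: 2

2


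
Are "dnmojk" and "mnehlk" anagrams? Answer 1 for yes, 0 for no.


Strings: "dnmojk", "mnehlk"
Sorted first:  djkmno
Sorted second: ehklmn
Differ at position 0: 'd' vs 'e' => not anagrams

0


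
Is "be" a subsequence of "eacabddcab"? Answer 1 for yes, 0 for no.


Check if "be" is a subsequence of "eacabddcab"
Greedy scan:
  Position 0 ('e'): no match needed
  Position 1 ('a'): no match needed
  Position 2 ('c'): no match needed
  Position 3 ('a'): no match needed
  Position 4 ('b'): matches sub[0] = 'b'
  Position 5 ('d'): no match needed
  Position 6 ('d'): no match needed
  Position 7 ('c'): no match needed
  Position 8 ('a'): no match needed
  Position 9 ('b'): no match needed
Only matched 1/2 characters => not a subsequence

0


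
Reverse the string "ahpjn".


Input: ahpjn
Reading characters right to left:
  Position 4: 'n'
  Position 3: 'j'
  Position 2: 'p'
  Position 1: 'h'
  Position 0: 'a'
Reversed: njpha

njpha


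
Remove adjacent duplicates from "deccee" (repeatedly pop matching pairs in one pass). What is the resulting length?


Input: deccee
Stack-based adjacent duplicate removal:
  Read 'd': push. Stack: d
  Read 'e': push. Stack: de
  Read 'c': push. Stack: dec
  Read 'c': matches stack top 'c' => pop. Stack: de
  Read 'e': matches stack top 'e' => pop. Stack: d
  Read 'e': push. Stack: de
Final stack: "de" (length 2)

2


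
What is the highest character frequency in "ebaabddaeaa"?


Input: ebaabddaeaa
Character counts:
  'a': 5
  'b': 2
  'd': 2
  'e': 2
Maximum frequency: 5

5


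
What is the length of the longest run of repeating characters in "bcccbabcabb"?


Input: "bcccbabcabb"
Scanning for longest run:
  Position 1 ('c'): new char, reset run to 1
  Position 2 ('c'): continues run of 'c', length=2
  Position 3 ('c'): continues run of 'c', length=3
  Position 4 ('b'): new char, reset run to 1
  Position 5 ('a'): new char, reset run to 1
  Position 6 ('b'): new char, reset run to 1
  Position 7 ('c'): new char, reset run to 1
  Position 8 ('a'): new char, reset run to 1
  Position 9 ('b'): new char, reset run to 1
  Position 10 ('b'): continues run of 'b', length=2
Longest run: 'c' with length 3

3


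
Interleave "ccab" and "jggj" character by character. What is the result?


Interleaving "ccab" and "jggj":
  Position 0: 'c' from first, 'j' from second => "cj"
  Position 1: 'c' from first, 'g' from second => "cg"
  Position 2: 'a' from first, 'g' from second => "ag"
  Position 3: 'b' from first, 'j' from second => "bj"
Result: cjcgagbj

cjcgagbj


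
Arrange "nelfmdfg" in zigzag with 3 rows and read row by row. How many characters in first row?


Zigzag "nelfmdfg" into 3 rows:
Placing characters:
  'n' => row 0
  'e' => row 1
  'l' => row 2
  'f' => row 1
  'm' => row 0
  'd' => row 1
  'f' => row 2
  'g' => row 1
Rows:
  Row 0: "nm"
  Row 1: "efdg"
  Row 2: "lf"
First row length: 2

2


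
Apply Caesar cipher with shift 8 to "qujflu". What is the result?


Caesar cipher: shift "qujflu" by 8
  'q' (pos 16) + 8 = pos 24 = 'y'
  'u' (pos 20) + 8 = pos 2 = 'c'
  'j' (pos 9) + 8 = pos 17 = 'r'
  'f' (pos 5) + 8 = pos 13 = 'n'
  'l' (pos 11) + 8 = pos 19 = 't'
  'u' (pos 20) + 8 = pos 2 = 'c'
Result: ycrntc

ycrntc


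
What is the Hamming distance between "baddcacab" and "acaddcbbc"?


Comparing "baddcacab" and "acaddcbbc" position by position:
  Position 0: 'b' vs 'a' => differ
  Position 1: 'a' vs 'c' => differ
  Position 2: 'd' vs 'a' => differ
  Position 3: 'd' vs 'd' => same
  Position 4: 'c' vs 'd' => differ
  Position 5: 'a' vs 'c' => differ
  Position 6: 'c' vs 'b' => differ
  Position 7: 'a' vs 'b' => differ
  Position 8: 'b' vs 'c' => differ
Total differences (Hamming distance): 8

8


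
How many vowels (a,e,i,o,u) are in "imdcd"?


Input: imdcd
Checking each character:
  'i' at position 0: vowel (running total: 1)
  'm' at position 1: consonant
  'd' at position 2: consonant
  'c' at position 3: consonant
  'd' at position 4: consonant
Total vowels: 1

1


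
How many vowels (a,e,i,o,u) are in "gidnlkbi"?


Input: gidnlkbi
Checking each character:
  'g' at position 0: consonant
  'i' at position 1: vowel (running total: 1)
  'd' at position 2: consonant
  'n' at position 3: consonant
  'l' at position 4: consonant
  'k' at position 5: consonant
  'b' at position 6: consonant
  'i' at position 7: vowel (running total: 2)
Total vowels: 2

2


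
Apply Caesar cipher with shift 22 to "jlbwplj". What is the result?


Caesar cipher: shift "jlbwplj" by 22
  'j' (pos 9) + 22 = pos 5 = 'f'
  'l' (pos 11) + 22 = pos 7 = 'h'
  'b' (pos 1) + 22 = pos 23 = 'x'
  'w' (pos 22) + 22 = pos 18 = 's'
  'p' (pos 15) + 22 = pos 11 = 'l'
  'l' (pos 11) + 22 = pos 7 = 'h'
  'j' (pos 9) + 22 = pos 5 = 'f'
Result: fhxslhf

fhxslhf


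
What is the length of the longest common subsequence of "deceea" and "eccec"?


LCS of "deceea" and "eccec"
DP table:
           e    c    c    e    c
      0    0    0    0    0    0
  d   0    0    0    0    0    0
  e   0    1    1    1    1    1
  c   0    1    2    2    2    2
  e   0    1    2    2    3    3
  e   0    1    2    2    3    3
  a   0    1    2    2    3    3
LCS length = dp[6][5] = 3

3


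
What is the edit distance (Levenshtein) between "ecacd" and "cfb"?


Computing edit distance: "ecacd" -> "cfb"
DP table:
           c    f    b
      0    1    2    3
  e   1    1    2    3
  c   2    1    2    3
  a   3    2    2    3
  c   4    3    3    3
  d   5    4    4    4
Edit distance = dp[5][3] = 4

4


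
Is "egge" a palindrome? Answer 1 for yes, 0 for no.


Input: egge
Reversed: egge
  Compare pos 0 ('e') with pos 3 ('e'): match
  Compare pos 1 ('g') with pos 2 ('g'): match
Result: palindrome

1


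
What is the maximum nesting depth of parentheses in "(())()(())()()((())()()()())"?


Input: "(())()(())()()((())()()()())"
Tracking depth:
  Position 0 '(': depth becomes 1
  Position 1 '(': depth becomes 2
  Position 2 ')': depth becomes 1
  Position 3 ')': depth becomes 0
  Position 4 '(': depth becomes 1
  Position 5 ')': depth becomes 0
  Position 6 '(': depth becomes 1
  Position 7 '(': depth becomes 2
  Position 8 ')': depth becomes 1
  Position 9 ')': depth becomes 0
  Position 10 '(': depth becomes 1
  Position 11 ')': depth becomes 0
  Position 12 '(': depth becomes 1
  Position 13 ')': depth becomes 0
  Position 14 '(': depth becomes 1
  Position 15 '(': depth becomes 2
  Position 16 '(': depth becomes 3
  Position 17 ')': depth becomes 2
  Position 18 ')': depth becomes 1
  Position 19 '(': depth becomes 2
  Position 20 ')': depth becomes 1
  Position 21 '(': depth becomes 2
  Position 22 ')': depth becomes 1
  Position 23 '(': depth becomes 2
  Position 24 ')': depth becomes 1
  Position 25 '(': depth becomes 2
  Position 26 ')': depth becomes 1
  Position 27 ')': depth becomes 0
Maximum depth reached: 3

3


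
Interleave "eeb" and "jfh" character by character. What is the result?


Interleaving "eeb" and "jfh":
  Position 0: 'e' from first, 'j' from second => "ej"
  Position 1: 'e' from first, 'f' from second => "ef"
  Position 2: 'b' from first, 'h' from second => "bh"
Result: ejefbh

ejefbh


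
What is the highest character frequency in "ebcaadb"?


Input: ebcaadb
Character counts:
  'a': 2
  'b': 2
  'c': 1
  'd': 1
  'e': 1
Maximum frequency: 2

2


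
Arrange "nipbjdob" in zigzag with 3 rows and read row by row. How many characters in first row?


Zigzag "nipbjdob" into 3 rows:
Placing characters:
  'n' => row 0
  'i' => row 1
  'p' => row 2
  'b' => row 1
  'j' => row 0
  'd' => row 1
  'o' => row 2
  'b' => row 1
Rows:
  Row 0: "nj"
  Row 1: "ibdb"
  Row 2: "po"
First row length: 2

2


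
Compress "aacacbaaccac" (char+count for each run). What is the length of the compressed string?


Input: aacacbaaccac
Runs:
  'a' x 2 => "a2"
  'c' x 1 => "c1"
  'a' x 1 => "a1"
  'c' x 1 => "c1"
  'b' x 1 => "b1"
  'a' x 2 => "a2"
  'c' x 2 => "c2"
  'a' x 1 => "a1"
  'c' x 1 => "c1"
Compressed: "a2c1a1c1b1a2c2a1c1"
Compressed length: 18

18


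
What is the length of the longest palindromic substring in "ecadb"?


Input: "ecadb"
Checking substrings for palindromes:
  No multi-char palindromic substrings found
Longest palindromic substring: "e" with length 1

1


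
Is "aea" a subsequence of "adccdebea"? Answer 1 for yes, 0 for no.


Check if "aea" is a subsequence of "adccdebea"
Greedy scan:
  Position 0 ('a'): matches sub[0] = 'a'
  Position 1 ('d'): no match needed
  Position 2 ('c'): no match needed
  Position 3 ('c'): no match needed
  Position 4 ('d'): no match needed
  Position 5 ('e'): matches sub[1] = 'e'
  Position 6 ('b'): no match needed
  Position 7 ('e'): no match needed
  Position 8 ('a'): matches sub[2] = 'a'
All 3 characters matched => is a subsequence

1


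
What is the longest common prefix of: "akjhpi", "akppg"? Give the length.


Words: akjhpi, akppg
  Position 0: all 'a' => match
  Position 1: all 'k' => match
  Position 2: ('j', 'p') => mismatch, stop
LCP = "ak" (length 2)

2


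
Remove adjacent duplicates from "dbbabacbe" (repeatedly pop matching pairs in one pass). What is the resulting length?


Input: dbbabacbe
Stack-based adjacent duplicate removal:
  Read 'd': push. Stack: d
  Read 'b': push. Stack: db
  Read 'b': matches stack top 'b' => pop. Stack: d
  Read 'a': push. Stack: da
  Read 'b': push. Stack: dab
  Read 'a': push. Stack: daba
  Read 'c': push. Stack: dabac
  Read 'b': push. Stack: dabacb
  Read 'e': push. Stack: dabacbe
Final stack: "dabacbe" (length 7)

7


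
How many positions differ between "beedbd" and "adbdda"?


Comparing "beedbd" and "adbdda" position by position:
  Position 0: 'b' vs 'a' => DIFFER
  Position 1: 'e' vs 'd' => DIFFER
  Position 2: 'e' vs 'b' => DIFFER
  Position 3: 'd' vs 'd' => same
  Position 4: 'b' vs 'd' => DIFFER
  Position 5: 'd' vs 'a' => DIFFER
Positions that differ: 5

5


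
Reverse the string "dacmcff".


Input: dacmcff
Reading characters right to left:
  Position 6: 'f'
  Position 5: 'f'
  Position 4: 'c'
  Position 3: 'm'
  Position 2: 'c'
  Position 1: 'a'
  Position 0: 'd'
Reversed: ffcmcad

ffcmcad


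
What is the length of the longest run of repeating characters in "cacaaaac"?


Input: "cacaaaac"
Scanning for longest run:
  Position 1 ('a'): new char, reset run to 1
  Position 2 ('c'): new char, reset run to 1
  Position 3 ('a'): new char, reset run to 1
  Position 4 ('a'): continues run of 'a', length=2
  Position 5 ('a'): continues run of 'a', length=3
  Position 6 ('a'): continues run of 'a', length=4
  Position 7 ('c'): new char, reset run to 1
Longest run: 'a' with length 4

4


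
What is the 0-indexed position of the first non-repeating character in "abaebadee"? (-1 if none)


Input: abaebadee
Character frequencies:
  'a': 3
  'b': 2
  'd': 1
  'e': 3
Scanning left to right for freq == 1:
  Position 0 ('a'): freq=3, skip
  Position 1 ('b'): freq=2, skip
  Position 2 ('a'): freq=3, skip
  Position 3 ('e'): freq=3, skip
  Position 4 ('b'): freq=2, skip
  Position 5 ('a'): freq=3, skip
  Position 6 ('d'): unique! => answer = 6

6


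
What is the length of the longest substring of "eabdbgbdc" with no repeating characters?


Input: "eabdbgbdc"
Sliding window (track last position of each char):
  Position 0 ('e'): window [0,0] length 1 -- new best
  Position 1 ('a'): window [0,1] length 2 -- new best
  Position 2 ('b'): window [0,2] length 3 -- new best
  Position 3 ('d'): window [0,3] length 4 -- new best
  Position 4 ('b'): repeat (last at 2), move window start to 3
  Position 4 ('b'): window [3,4] length 2
  Position 5 ('g'): window [3,5] length 3
  Position 6 ('b'): repeat (last at 4), move window start to 5
  Position 6 ('b'): window [5,6] length 2
  Position 7 ('d'): window [5,7] length 3
  Position 8 ('c'): window [5,8] length 4
Longest substring with no repeats: "eabd" with length 4

4


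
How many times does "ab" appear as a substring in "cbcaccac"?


Searching for "ab" in "cbcaccac"
Scanning each position:
  Position 0: "cb" => no
  Position 1: "bc" => no
  Position 2: "ca" => no
  Position 3: "ac" => no
  Position 4: "cc" => no
  Position 5: "ca" => no
  Position 6: "ac" => no
Total occurrences: 0

0


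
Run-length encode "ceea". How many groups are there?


Input: ceea
Scanning for consecutive runs:
  Group 1: 'c' x 1 (positions 0-0)
  Group 2: 'e' x 2 (positions 1-2)
  Group 3: 'a' x 1 (positions 3-3)
Total groups: 3

3


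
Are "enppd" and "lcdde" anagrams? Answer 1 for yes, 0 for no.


Strings: "enppd", "lcdde"
Sorted first:  denpp
Sorted second: cddel
Differ at position 0: 'd' vs 'c' => not anagrams

0


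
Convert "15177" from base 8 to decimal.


Input: "15177" in base 8
Positional expansion:
  Digit '1' (value 1) x 8^4 = 4096
  Digit '5' (value 5) x 8^3 = 2560
  Digit '1' (value 1) x 8^2 = 64
  Digit '7' (value 7) x 8^1 = 56
  Digit '7' (value 7) x 8^0 = 7
Sum = 6783

6783


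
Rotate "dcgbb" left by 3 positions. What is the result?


Input: "dcgbb", rotate left by 3
First 3 characters: "dcg"
Remaining characters: "bb"
Concatenate remaining + first: "bb" + "dcg" = "bbdcg"

bbdcg


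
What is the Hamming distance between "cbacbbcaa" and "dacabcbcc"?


Comparing "cbacbbcaa" and "dacabcbcc" position by position:
  Position 0: 'c' vs 'd' => differ
  Position 1: 'b' vs 'a' => differ
  Position 2: 'a' vs 'c' => differ
  Position 3: 'c' vs 'a' => differ
  Position 4: 'b' vs 'b' => same
  Position 5: 'b' vs 'c' => differ
  Position 6: 'c' vs 'b' => differ
  Position 7: 'a' vs 'c' => differ
  Position 8: 'a' vs 'c' => differ
Total differences (Hamming distance): 8

8


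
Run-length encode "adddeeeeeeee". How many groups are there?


Input: adddeeeeeeee
Scanning for consecutive runs:
  Group 1: 'a' x 1 (positions 0-0)
  Group 2: 'd' x 3 (positions 1-3)
  Group 3: 'e' x 8 (positions 4-11)
Total groups: 3

3


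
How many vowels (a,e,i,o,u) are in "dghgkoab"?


Input: dghgkoab
Checking each character:
  'd' at position 0: consonant
  'g' at position 1: consonant
  'h' at position 2: consonant
  'g' at position 3: consonant
  'k' at position 4: consonant
  'o' at position 5: vowel (running total: 1)
  'a' at position 6: vowel (running total: 2)
  'b' at position 7: consonant
Total vowels: 2

2


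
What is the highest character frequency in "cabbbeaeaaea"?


Input: cabbbeaeaaea
Character counts:
  'a': 5
  'b': 3
  'c': 1
  'e': 3
Maximum frequency: 5

5


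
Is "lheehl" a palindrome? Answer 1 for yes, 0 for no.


Input: lheehl
Reversed: lheehl
  Compare pos 0 ('l') with pos 5 ('l'): match
  Compare pos 1 ('h') with pos 4 ('h'): match
  Compare pos 2 ('e') with pos 3 ('e'): match
Result: palindrome

1


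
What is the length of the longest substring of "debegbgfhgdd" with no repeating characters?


Input: "debegbgfhgdd"
Sliding window (track last position of each char):
  Position 0 ('d'): window [0,0] length 1 -- new best
  Position 1 ('e'): window [0,1] length 2 -- new best
  Position 2 ('b'): window [0,2] length 3 -- new best
  Position 3 ('e'): repeat (last at 1), move window start to 2
  Position 3 ('e'): window [2,3] length 2
  Position 4 ('g'): window [2,4] length 3
  Position 5 ('b'): repeat (last at 2), move window start to 3
  Position 5 ('b'): window [3,5] length 3
  Position 6 ('g'): repeat (last at 4), move window start to 5
  Position 6 ('g'): window [5,6] length 2
  Position 7 ('f'): window [5,7] length 3
  Position 8 ('h'): window [5,8] length 4 -- new best
  Position 9 ('g'): repeat (last at 6), move window start to 7
  Position 9 ('g'): window [7,9] length 3
  Position 10 ('d'): window [7,10] length 4
  Position 11 ('d'): repeat (last at 10), move window start to 11
  Position 11 ('d'): window [11,11] length 1
Longest substring with no repeats: "bgfh" with length 4

4


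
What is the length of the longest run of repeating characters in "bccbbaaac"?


Input: "bccbbaaac"
Scanning for longest run:
  Position 1 ('c'): new char, reset run to 1
  Position 2 ('c'): continues run of 'c', length=2
  Position 3 ('b'): new char, reset run to 1
  Position 4 ('b'): continues run of 'b', length=2
  Position 5 ('a'): new char, reset run to 1
  Position 6 ('a'): continues run of 'a', length=2
  Position 7 ('a'): continues run of 'a', length=3
  Position 8 ('c'): new char, reset run to 1
Longest run: 'a' with length 3

3


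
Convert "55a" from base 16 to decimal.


Input: "55a" in base 16
Positional expansion:
  Digit '5' (value 5) x 16^2 = 1280
  Digit '5' (value 5) x 16^1 = 80
  Digit 'a' (value 10) x 16^0 = 10
Sum = 1370

1370


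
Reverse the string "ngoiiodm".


Input: ngoiiodm
Reading characters right to left:
  Position 7: 'm'
  Position 6: 'd'
  Position 5: 'o'
  Position 4: 'i'
  Position 3: 'i'
  Position 2: 'o'
  Position 1: 'g'
  Position 0: 'n'
Reversed: mdoiiogn

mdoiiogn


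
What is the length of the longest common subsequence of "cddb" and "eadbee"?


LCS of "cddb" and "eadbee"
DP table:
           e    a    d    b    e    e
      0    0    0    0    0    0    0
  c   0    0    0    0    0    0    0
  d   0    0    0    1    1    1    1
  d   0    0    0    1    1    1    1
  b   0    0    0    1    2    2    2
LCS length = dp[4][6] = 2

2


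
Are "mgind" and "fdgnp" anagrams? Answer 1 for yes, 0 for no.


Strings: "mgind", "fdgnp"
Sorted first:  dgimn
Sorted second: dfgnp
Differ at position 1: 'g' vs 'f' => not anagrams

0


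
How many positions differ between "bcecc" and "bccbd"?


Comparing "bcecc" and "bccbd" position by position:
  Position 0: 'b' vs 'b' => same
  Position 1: 'c' vs 'c' => same
  Position 2: 'e' vs 'c' => DIFFER
  Position 3: 'c' vs 'b' => DIFFER
  Position 4: 'c' vs 'd' => DIFFER
Positions that differ: 3

3


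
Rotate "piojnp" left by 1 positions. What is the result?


Input: "piojnp", rotate left by 1
First 1 characters: "p"
Remaining characters: "iojnp"
Concatenate remaining + first: "iojnp" + "p" = "iojnpp"

iojnpp


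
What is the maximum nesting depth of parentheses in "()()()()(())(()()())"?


Input: "()()()()(())(()()())"
Tracking depth:
  Position 0 '(': depth becomes 1
  Position 1 ')': depth becomes 0
  Position 2 '(': depth becomes 1
  Position 3 ')': depth becomes 0
  Position 4 '(': depth becomes 1
  Position 5 ')': depth becomes 0
  Position 6 '(': depth becomes 1
  Position 7 ')': depth becomes 0
  Position 8 '(': depth becomes 1
  Position 9 '(': depth becomes 2
  Position 10 ')': depth becomes 1
  Position 11 ')': depth becomes 0
  Position 12 '(': depth becomes 1
  Position 13 '(': depth becomes 2
  Position 14 ')': depth becomes 1
  Position 15 '(': depth becomes 2
  Position 16 ')': depth becomes 1
  Position 17 '(': depth becomes 2
  Position 18 ')': depth becomes 1
  Position 19 ')': depth becomes 0
Maximum depth reached: 2

2


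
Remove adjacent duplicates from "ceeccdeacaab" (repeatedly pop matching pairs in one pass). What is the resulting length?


Input: ceeccdeacaab
Stack-based adjacent duplicate removal:
  Read 'c': push. Stack: c
  Read 'e': push. Stack: ce
  Read 'e': matches stack top 'e' => pop. Stack: c
  Read 'c': matches stack top 'c' => pop. Stack: (empty)
  Read 'c': push. Stack: c
  Read 'd': push. Stack: cd
  Read 'e': push. Stack: cde
  Read 'a': push. Stack: cdea
  Read 'c': push. Stack: cdeac
  Read 'a': push. Stack: cdeaca
  Read 'a': matches stack top 'a' => pop. Stack: cdeac
  Read 'b': push. Stack: cdeacb
Final stack: "cdeacb" (length 6)

6


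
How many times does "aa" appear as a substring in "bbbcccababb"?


Searching for "aa" in "bbbcccababb"
Scanning each position:
  Position 0: "bb" => no
  Position 1: "bb" => no
  Position 2: "bc" => no
  Position 3: "cc" => no
  Position 4: "cc" => no
  Position 5: "ca" => no
  Position 6: "ab" => no
  Position 7: "ba" => no
  Position 8: "ab" => no
  Position 9: "bb" => no
Total occurrences: 0

0


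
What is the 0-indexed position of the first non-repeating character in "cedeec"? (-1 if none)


Input: cedeec
Character frequencies:
  'c': 2
  'd': 1
  'e': 3
Scanning left to right for freq == 1:
  Position 0 ('c'): freq=2, skip
  Position 1 ('e'): freq=3, skip
  Position 2 ('d'): unique! => answer = 2

2


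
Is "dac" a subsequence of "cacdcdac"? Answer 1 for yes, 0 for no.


Check if "dac" is a subsequence of "cacdcdac"
Greedy scan:
  Position 0 ('c'): no match needed
  Position 1 ('a'): no match needed
  Position 2 ('c'): no match needed
  Position 3 ('d'): matches sub[0] = 'd'
  Position 4 ('c'): no match needed
  Position 5 ('d'): no match needed
  Position 6 ('a'): matches sub[1] = 'a'
  Position 7 ('c'): matches sub[2] = 'c'
All 3 characters matched => is a subsequence

1


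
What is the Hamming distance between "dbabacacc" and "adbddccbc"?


Comparing "dbabacacc" and "adbddccbc" position by position:
  Position 0: 'd' vs 'a' => differ
  Position 1: 'b' vs 'd' => differ
  Position 2: 'a' vs 'b' => differ
  Position 3: 'b' vs 'd' => differ
  Position 4: 'a' vs 'd' => differ
  Position 5: 'c' vs 'c' => same
  Position 6: 'a' vs 'c' => differ
  Position 7: 'c' vs 'b' => differ
  Position 8: 'c' vs 'c' => same
Total differences (Hamming distance): 7

7


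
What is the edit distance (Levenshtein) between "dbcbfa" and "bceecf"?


Computing edit distance: "dbcbfa" -> "bceecf"
DP table:
           b    c    e    e    c    f
      0    1    2    3    4    5    6
  d   1    1    2    3    4    5    6
  b   2    1    2    3    4    5    6
  c   3    2    1    2    3    4    5
  b   4    3    2    2    3    4    5
  f   5    4    3    3    3    4    4
  a   6    5    4    4    4    4    5
Edit distance = dp[6][6] = 5

5


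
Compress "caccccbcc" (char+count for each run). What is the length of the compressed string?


Input: caccccbcc
Runs:
  'c' x 1 => "c1"
  'a' x 1 => "a1"
  'c' x 4 => "c4"
  'b' x 1 => "b1"
  'c' x 2 => "c2"
Compressed: "c1a1c4b1c2"
Compressed length: 10

10


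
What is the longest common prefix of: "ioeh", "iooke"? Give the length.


Words: ioeh, iooke
  Position 0: all 'i' => match
  Position 1: all 'o' => match
  Position 2: ('e', 'o') => mismatch, stop
LCP = "io" (length 2)

2


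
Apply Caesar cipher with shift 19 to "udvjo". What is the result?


Caesar cipher: shift "udvjo" by 19
  'u' (pos 20) + 19 = pos 13 = 'n'
  'd' (pos 3) + 19 = pos 22 = 'w'
  'v' (pos 21) + 19 = pos 14 = 'o'
  'j' (pos 9) + 19 = pos 2 = 'c'
  'o' (pos 14) + 19 = pos 7 = 'h'
Result: nwoch

nwoch


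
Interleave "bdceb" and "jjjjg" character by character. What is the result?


Interleaving "bdceb" and "jjjjg":
  Position 0: 'b' from first, 'j' from second => "bj"
  Position 1: 'd' from first, 'j' from second => "dj"
  Position 2: 'c' from first, 'j' from second => "cj"
  Position 3: 'e' from first, 'j' from second => "ej"
  Position 4: 'b' from first, 'g' from second => "bg"
Result: bjdjcjejbg

bjdjcjejbg


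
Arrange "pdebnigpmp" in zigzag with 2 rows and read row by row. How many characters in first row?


Zigzag "pdebnigpmp" into 2 rows:
Placing characters:
  'p' => row 0
  'd' => row 1
  'e' => row 0
  'b' => row 1
  'n' => row 0
  'i' => row 1
  'g' => row 0
  'p' => row 1
  'm' => row 0
  'p' => row 1
Rows:
  Row 0: "pengm"
  Row 1: "dbipp"
First row length: 5

5


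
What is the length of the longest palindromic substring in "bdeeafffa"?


Input: "bdeeafffa"
Checking substrings for palindromes:
  [4:9] "afffa" (len 5) => palindrome
  [5:8] "fff" (len 3) => palindrome
  [2:4] "ee" (len 2) => palindrome
  [5:7] "ff" (len 2) => palindrome
  [6:8] "ff" (len 2) => palindrome
Longest palindromic substring: "afffa" with length 5

5


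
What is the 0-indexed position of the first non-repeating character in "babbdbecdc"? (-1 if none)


Input: babbdbecdc
Character frequencies:
  'a': 1
  'b': 4
  'c': 2
  'd': 2
  'e': 1
Scanning left to right for freq == 1:
  Position 0 ('b'): freq=4, skip
  Position 1 ('a'): unique! => answer = 1

1


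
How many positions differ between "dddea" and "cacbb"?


Comparing "dddea" and "cacbb" position by position:
  Position 0: 'd' vs 'c' => DIFFER
  Position 1: 'd' vs 'a' => DIFFER
  Position 2: 'd' vs 'c' => DIFFER
  Position 3: 'e' vs 'b' => DIFFER
  Position 4: 'a' vs 'b' => DIFFER
Positions that differ: 5

5


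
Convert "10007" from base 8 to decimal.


Input: "10007" in base 8
Positional expansion:
  Digit '1' (value 1) x 8^4 = 4096
  Digit '0' (value 0) x 8^3 = 0
  Digit '0' (value 0) x 8^2 = 0
  Digit '0' (value 0) x 8^1 = 0
  Digit '7' (value 7) x 8^0 = 7
Sum = 4103

4103


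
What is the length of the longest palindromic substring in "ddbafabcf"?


Input: "ddbafabcf"
Checking substrings for palindromes:
  [2:7] "bafab" (len 5) => palindrome
  [3:6] "afa" (len 3) => palindrome
  [0:2] "dd" (len 2) => palindrome
Longest palindromic substring: "bafab" with length 5

5


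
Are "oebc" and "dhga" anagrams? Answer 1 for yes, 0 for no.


Strings: "oebc", "dhga"
Sorted first:  bceo
Sorted second: adgh
Differ at position 0: 'b' vs 'a' => not anagrams

0


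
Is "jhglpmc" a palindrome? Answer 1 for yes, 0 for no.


Input: jhglpmc
Reversed: cmplghj
  Compare pos 0 ('j') with pos 6 ('c'): MISMATCH
  Compare pos 1 ('h') with pos 5 ('m'): MISMATCH
  Compare pos 2 ('g') with pos 4 ('p'): MISMATCH
Result: not a palindrome

0


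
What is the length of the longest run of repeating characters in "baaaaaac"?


Input: "baaaaaac"
Scanning for longest run:
  Position 1 ('a'): new char, reset run to 1
  Position 2 ('a'): continues run of 'a', length=2
  Position 3 ('a'): continues run of 'a', length=3
  Position 4 ('a'): continues run of 'a', length=4
  Position 5 ('a'): continues run of 'a', length=5
  Position 6 ('a'): continues run of 'a', length=6
  Position 7 ('c'): new char, reset run to 1
Longest run: 'a' with length 6

6


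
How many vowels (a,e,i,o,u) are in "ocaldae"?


Input: ocaldae
Checking each character:
  'o' at position 0: vowel (running total: 1)
  'c' at position 1: consonant
  'a' at position 2: vowel (running total: 2)
  'l' at position 3: consonant
  'd' at position 4: consonant
  'a' at position 5: vowel (running total: 3)
  'e' at position 6: vowel (running total: 4)
Total vowels: 4

4


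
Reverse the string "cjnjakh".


Input: cjnjakh
Reading characters right to left:
  Position 6: 'h'
  Position 5: 'k'
  Position 4: 'a'
  Position 3: 'j'
  Position 2: 'n'
  Position 1: 'j'
  Position 0: 'c'
Reversed: hkajnjc

hkajnjc


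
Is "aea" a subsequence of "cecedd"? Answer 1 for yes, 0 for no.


Check if "aea" is a subsequence of "cecedd"
Greedy scan:
  Position 0 ('c'): no match needed
  Position 1 ('e'): no match needed
  Position 2 ('c'): no match needed
  Position 3 ('e'): no match needed
  Position 4 ('d'): no match needed
  Position 5 ('d'): no match needed
Only matched 0/3 characters => not a subsequence

0


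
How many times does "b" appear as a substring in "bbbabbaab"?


Searching for "b" in "bbbabbaab"
Scanning each position:
  Position 0: "b" => MATCH
  Position 1: "b" => MATCH
  Position 2: "b" => MATCH
  Position 3: "a" => no
  Position 4: "b" => MATCH
  Position 5: "b" => MATCH
  Position 6: "a" => no
  Position 7: "a" => no
  Position 8: "b" => MATCH
Total occurrences: 6

6


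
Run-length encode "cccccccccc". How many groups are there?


Input: cccccccccc
Scanning for consecutive runs:
  Group 1: 'c' x 10 (positions 0-9)
Total groups: 1

1


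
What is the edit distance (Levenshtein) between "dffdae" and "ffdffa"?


Computing edit distance: "dffdae" -> "ffdffa"
DP table:
           f    f    d    f    f    a
      0    1    2    3    4    5    6
  d   1    1    2    2    3    4    5
  f   2    1    1    2    2    3    4
  f   3    2    1    2    2    2    3
  d   4    3    2    1    2    3    3
  a   5    4    3    2    2    3    3
  e   6    5    4    3    3    3    4
Edit distance = dp[6][6] = 4

4


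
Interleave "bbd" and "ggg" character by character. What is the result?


Interleaving "bbd" and "ggg":
  Position 0: 'b' from first, 'g' from second => "bg"
  Position 1: 'b' from first, 'g' from second => "bg"
  Position 2: 'd' from first, 'g' from second => "dg"
Result: bgbgdg

bgbgdg


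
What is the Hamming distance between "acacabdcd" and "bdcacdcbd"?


Comparing "acacabdcd" and "bdcacdcbd" position by position:
  Position 0: 'a' vs 'b' => differ
  Position 1: 'c' vs 'd' => differ
  Position 2: 'a' vs 'c' => differ
  Position 3: 'c' vs 'a' => differ
  Position 4: 'a' vs 'c' => differ
  Position 5: 'b' vs 'd' => differ
  Position 6: 'd' vs 'c' => differ
  Position 7: 'c' vs 'b' => differ
  Position 8: 'd' vs 'd' => same
Total differences (Hamming distance): 8

8


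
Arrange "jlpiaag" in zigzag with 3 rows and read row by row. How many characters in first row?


Zigzag "jlpiaag" into 3 rows:
Placing characters:
  'j' => row 0
  'l' => row 1
  'p' => row 2
  'i' => row 1
  'a' => row 0
  'a' => row 1
  'g' => row 2
Rows:
  Row 0: "ja"
  Row 1: "lia"
  Row 2: "pg"
First row length: 2

2


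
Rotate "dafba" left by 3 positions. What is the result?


Input: "dafba", rotate left by 3
First 3 characters: "daf"
Remaining characters: "ba"
Concatenate remaining + first: "ba" + "daf" = "badaf"

badaf


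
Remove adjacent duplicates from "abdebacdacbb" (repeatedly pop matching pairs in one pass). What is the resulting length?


Input: abdebacdacbb
Stack-based adjacent duplicate removal:
  Read 'a': push. Stack: a
  Read 'b': push. Stack: ab
  Read 'd': push. Stack: abd
  Read 'e': push. Stack: abde
  Read 'b': push. Stack: abdeb
  Read 'a': push. Stack: abdeba
  Read 'c': push. Stack: abdebac
  Read 'd': push. Stack: abdebacd
  Read 'a': push. Stack: abdebacda
  Read 'c': push. Stack: abdebacdac
  Read 'b': push. Stack: abdebacdacb
  Read 'b': matches stack top 'b' => pop. Stack: abdebacdac
Final stack: "abdebacdac" (length 10)

10


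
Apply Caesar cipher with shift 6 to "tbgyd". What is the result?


Caesar cipher: shift "tbgyd" by 6
  't' (pos 19) + 6 = pos 25 = 'z'
  'b' (pos 1) + 6 = pos 7 = 'h'
  'g' (pos 6) + 6 = pos 12 = 'm'
  'y' (pos 24) + 6 = pos 4 = 'e'
  'd' (pos 3) + 6 = pos 9 = 'j'
Result: zhmej

zhmej


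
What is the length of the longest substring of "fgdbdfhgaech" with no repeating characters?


Input: "fgdbdfhgaech"
Sliding window (track last position of each char):
  Position 0 ('f'): window [0,0] length 1 -- new best
  Position 1 ('g'): window [0,1] length 2 -- new best
  Position 2 ('d'): window [0,2] length 3 -- new best
  Position 3 ('b'): window [0,3] length 4 -- new best
  Position 4 ('d'): repeat (last at 2), move window start to 3
  Position 4 ('d'): window [3,4] length 2
  Position 5 ('f'): window [3,5] length 3
  Position 6 ('h'): window [3,6] length 4
  Position 7 ('g'): window [3,7] length 5 -- new best
  Position 8 ('a'): window [3,8] length 6 -- new best
  Position 9 ('e'): window [3,9] length 7 -- new best
  Position 10 ('c'): window [3,10] length 8 -- new best
  Position 11 ('h'): repeat (last at 6), move window start to 7
  Position 11 ('h'): window [7,11] length 5
Longest substring with no repeats: "bdfhgaec" with length 8

8


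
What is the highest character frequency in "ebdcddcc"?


Input: ebdcddcc
Character counts:
  'b': 1
  'c': 3
  'd': 3
  'e': 1
Maximum frequency: 3

3


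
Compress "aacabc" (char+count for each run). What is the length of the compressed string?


Input: aacabc
Runs:
  'a' x 2 => "a2"
  'c' x 1 => "c1"
  'a' x 1 => "a1"
  'b' x 1 => "b1"
  'c' x 1 => "c1"
Compressed: "a2c1a1b1c1"
Compressed length: 10

10


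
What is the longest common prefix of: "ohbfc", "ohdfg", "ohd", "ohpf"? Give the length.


Words: ohbfc, ohdfg, ohd, ohpf
  Position 0: all 'o' => match
  Position 1: all 'h' => match
  Position 2: ('b', 'd', 'd', 'p') => mismatch, stop
LCP = "oh" (length 2)

2


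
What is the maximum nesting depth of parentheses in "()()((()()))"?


Input: "()()((()()))"
Tracking depth:
  Position 0 '(': depth becomes 1
  Position 1 ')': depth becomes 0
  Position 2 '(': depth becomes 1
  Position 3 ')': depth becomes 0
  Position 4 '(': depth becomes 1
  Position 5 '(': depth becomes 2
  Position 6 '(': depth becomes 3
  Position 7 ')': depth becomes 2
  Position 8 '(': depth becomes 3
  Position 9 ')': depth becomes 2
  Position 10 ')': depth becomes 1
  Position 11 ')': depth becomes 0
Maximum depth reached: 3

3
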